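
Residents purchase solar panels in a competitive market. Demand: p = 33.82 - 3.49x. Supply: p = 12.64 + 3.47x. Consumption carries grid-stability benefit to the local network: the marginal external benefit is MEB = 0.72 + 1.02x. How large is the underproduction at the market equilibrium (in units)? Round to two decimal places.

0.64 units

Market equilibrium (private): 12.64 + 3.47x = 33.82 - 3.49x → x_m = 3.0431.
Social marginal benefit = demand + MEB = 34.54 - 2.47x.
Set SMB = MC: 34.54 - 2.47x = 12.64 + 3.47x → x* = 3.6869.
Gap = |3.0431 − 3.6869| = 0.6438.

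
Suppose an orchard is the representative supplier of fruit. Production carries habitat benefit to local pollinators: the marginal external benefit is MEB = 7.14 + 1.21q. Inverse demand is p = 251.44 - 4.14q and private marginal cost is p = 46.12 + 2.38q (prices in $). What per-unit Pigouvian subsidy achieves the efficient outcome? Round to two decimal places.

subsidy = $55.55 per unit

Social marginal cost = private MC − MEB = 38.98 + 1.17q.
Set SMC = demand: 38.98 + 1.17q = 251.44 - 4.14q → q* = 40.0113.
The Pigouvian subsidy equals MEB at q*: 7.14 + 1.21×40.0113 = 55.5537.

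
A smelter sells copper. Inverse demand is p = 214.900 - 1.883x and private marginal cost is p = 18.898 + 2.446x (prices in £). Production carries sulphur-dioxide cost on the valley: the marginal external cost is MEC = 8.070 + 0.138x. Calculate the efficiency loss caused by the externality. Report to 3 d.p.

DWL = £22.947

Market equilibrium (private): 18.898 + 2.446x = 214.900 - 1.883x → x_m = 45.2765.
Social marginal cost = private MC + MEC = 26.968 + 2.584x.
Set SMC = demand: 26.968 + 2.584x = 214.900 - 1.883x → x* = 42.0712.
Height of the DWL triangle at x_m is SMC(x_m) − demand(x_m) = MEC(x_m) = 14.3182.
DWL = ½ × 3.2053 × 14.3182 = 22.9471.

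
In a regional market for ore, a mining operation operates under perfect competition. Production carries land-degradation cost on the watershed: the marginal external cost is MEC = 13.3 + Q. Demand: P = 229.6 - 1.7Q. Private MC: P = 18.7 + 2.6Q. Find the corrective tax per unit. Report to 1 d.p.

Social marginal cost = private MC + MEC = 32.0 + 3.6Q.
Set SMC = demand: 32.0 + 3.6Q = 229.6 - 1.7Q → Q* = 37.2830.
The Pigouvian tax equals MEC at Q*: 13.3 + 1.0×37.2830 = 50.5830.

tax = 50.6 per unit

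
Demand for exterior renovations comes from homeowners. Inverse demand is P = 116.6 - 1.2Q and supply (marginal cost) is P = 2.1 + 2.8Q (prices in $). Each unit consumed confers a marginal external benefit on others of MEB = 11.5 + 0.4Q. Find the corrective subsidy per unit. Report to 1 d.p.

subsidy = $25.5 per unit

Social marginal benefit = demand + MEB = 128.1 - 0.8Q.
Set SMB = MC: 128.1 - 0.8Q = 2.1 + 2.8Q → Q* = 35.0000.
The Pigouvian subsidy equals MEB at Q*: 11.5 + 0.4×35.0000 = 25.5000.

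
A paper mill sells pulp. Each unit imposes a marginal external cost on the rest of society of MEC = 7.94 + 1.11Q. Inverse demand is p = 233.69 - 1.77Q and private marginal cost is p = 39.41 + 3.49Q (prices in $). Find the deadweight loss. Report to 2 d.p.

Market equilibrium (private): 39.41 + 3.49Q = 233.69 - 1.77Q → Q_m = 36.9354.
Social marginal cost = private MC + MEC = 47.35 + 4.60Q.
Set SMC = demand: 47.35 + 4.60Q = 233.69 - 1.77Q → Q* = 29.2527.
The welfare-loss triangle has base |Q_m − Q*| and height MEC(Q_m) (the vertical gap between SMC and demand is zero at Q* and MEC at Q_m).
DWL = ½ × 7.6827 × 48.9383 = 187.9891.

DWL = $187.99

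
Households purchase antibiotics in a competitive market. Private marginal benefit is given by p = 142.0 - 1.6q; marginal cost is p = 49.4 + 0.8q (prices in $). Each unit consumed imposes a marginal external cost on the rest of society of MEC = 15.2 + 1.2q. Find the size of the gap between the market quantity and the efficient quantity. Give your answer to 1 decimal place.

17.1 units

Market equilibrium (private): 49.4 + 0.8q = 142.0 - 1.6q → q_m = 38.5833.
Social marginal benefit = demand − MEC = 126.8 - 2.8q.
Set SMB = MC: 126.8 - 2.8q = 49.4 + 0.8q → q* = 21.5000.
Gap = |38.5833 − 21.5000| = 17.0833.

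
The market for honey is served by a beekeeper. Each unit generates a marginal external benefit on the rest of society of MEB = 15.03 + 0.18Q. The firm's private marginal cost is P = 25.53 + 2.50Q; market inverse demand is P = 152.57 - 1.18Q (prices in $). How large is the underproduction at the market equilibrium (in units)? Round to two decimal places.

6.07 units

Market equilibrium (private): 25.53 + 2.50Q = 152.57 - 1.18Q → Q_m = 34.5217.
Social marginal cost = private MC − MEB = 10.50 + 2.32Q.
Set SMC = demand: 10.50 + 2.32Q = 152.57 - 1.18Q → Q* = 40.5914.
Gap = |34.5217 − 40.5914| = 6.0697.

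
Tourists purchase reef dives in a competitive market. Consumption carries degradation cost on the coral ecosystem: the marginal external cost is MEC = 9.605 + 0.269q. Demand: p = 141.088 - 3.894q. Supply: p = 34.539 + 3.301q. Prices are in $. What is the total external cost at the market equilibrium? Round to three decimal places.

Market equilibrium (private): 34.539 + 3.301q = 141.088 - 3.894q → q_m = 14.8088.
Total external cost = ∫₀^{q_m} (9.605 + 0.269q) dq = 9.605×14.8088 + ½×0.269×14.8088² = 171.7344.

$171.734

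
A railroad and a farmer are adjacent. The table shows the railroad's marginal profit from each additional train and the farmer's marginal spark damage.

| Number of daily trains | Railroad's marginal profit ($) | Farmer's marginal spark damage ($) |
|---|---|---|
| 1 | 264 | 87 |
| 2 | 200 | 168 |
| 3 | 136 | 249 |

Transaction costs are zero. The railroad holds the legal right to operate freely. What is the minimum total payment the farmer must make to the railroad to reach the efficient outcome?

Left alone the railroad would choose level 3 (marginal profit stays positive).
Efficient level: k* = 2 (marginal profit ≥ marginal spark damage through 2).
The farmer must at least cover the railroad's forgone profit from cutting 3→2: 136 = 136.

$136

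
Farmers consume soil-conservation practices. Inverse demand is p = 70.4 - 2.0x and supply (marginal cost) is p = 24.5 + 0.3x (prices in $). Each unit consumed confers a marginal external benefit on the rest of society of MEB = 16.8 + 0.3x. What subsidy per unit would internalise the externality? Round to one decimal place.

Social marginal benefit = demand + MEB = 87.2 - 1.7x.
Set SMB = MC: 87.2 - 1.7x = 24.5 + 0.3x → x* = 31.3500.
The Pigouvian subsidy equals MEB at x*: 16.8 + 0.3×31.3500 = 26.2050.

subsidy = $26.2 per unit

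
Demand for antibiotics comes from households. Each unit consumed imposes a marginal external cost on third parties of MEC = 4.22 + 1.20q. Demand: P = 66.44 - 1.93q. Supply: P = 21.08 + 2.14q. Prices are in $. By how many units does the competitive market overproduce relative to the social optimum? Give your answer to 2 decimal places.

3.34 units

Market equilibrium (private): 21.08 + 2.14q = 66.44 - 1.93q → q_m = 11.1450.
Social marginal benefit = demand − MEC = 62.22 - 3.13q.
Set SMB = MC: 62.22 - 3.13q = 21.08 + 2.14q → q* = 7.8065.
Gap = |11.1450 − 7.8065| = 3.3385.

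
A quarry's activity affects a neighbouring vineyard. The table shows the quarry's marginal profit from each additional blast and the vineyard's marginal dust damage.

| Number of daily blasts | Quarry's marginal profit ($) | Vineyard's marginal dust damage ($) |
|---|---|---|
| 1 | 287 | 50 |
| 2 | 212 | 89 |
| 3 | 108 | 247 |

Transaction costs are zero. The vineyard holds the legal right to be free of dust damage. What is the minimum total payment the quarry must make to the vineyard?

$139

Efficient level: marginal profit ≥ marginal dust damage through level 2, so k* = 2.
With the vineyard holding the right, the quarry must at least compensate total damage at k*: 50 + 89 = 139.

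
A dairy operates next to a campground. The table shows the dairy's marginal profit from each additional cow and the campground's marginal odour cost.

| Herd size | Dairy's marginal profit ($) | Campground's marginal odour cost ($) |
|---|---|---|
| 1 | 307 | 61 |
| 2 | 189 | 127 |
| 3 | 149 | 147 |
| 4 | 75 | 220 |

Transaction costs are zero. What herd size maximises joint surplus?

Bargaining reaches the level where marginal profit last exceeds marginal odour cost.
That holds through level 3 (149 ≥ 147) but not at 4 (75 < 220).

3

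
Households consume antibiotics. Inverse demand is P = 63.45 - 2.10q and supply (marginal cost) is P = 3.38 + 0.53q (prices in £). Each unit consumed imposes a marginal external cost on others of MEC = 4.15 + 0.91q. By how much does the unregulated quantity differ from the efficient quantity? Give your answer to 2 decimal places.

7.04 units

Market equilibrium (private): 3.38 + 0.53q = 63.45 - 2.10q → q_m = 22.8403.
Social marginal benefit = demand − MEC = 59.30 - 3.01q.
Set SMB = MC: 59.30 - 3.01q = 3.38 + 0.53q → q* = 15.7966.
Gap = |22.8403 − 15.7966| = 7.0437.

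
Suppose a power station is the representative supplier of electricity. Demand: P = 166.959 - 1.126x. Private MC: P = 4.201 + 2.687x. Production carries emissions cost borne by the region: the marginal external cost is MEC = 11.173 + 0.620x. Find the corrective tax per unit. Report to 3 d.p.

Social marginal cost = private MC + MEC = 15.374 + 3.307x.
Set SMC = demand: 15.374 + 3.307x = 166.959 - 1.126x → x* = 34.1947.
The Pigouvian tax equals MEC at x*: 11.173 + 0.620×34.1947 = 32.3737.

tax = 32.374 per unit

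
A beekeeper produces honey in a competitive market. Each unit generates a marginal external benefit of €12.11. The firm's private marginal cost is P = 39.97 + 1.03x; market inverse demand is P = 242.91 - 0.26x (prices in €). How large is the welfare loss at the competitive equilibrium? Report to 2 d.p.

Market equilibrium (private): 39.97 + 1.03x = 242.91 - 0.26x → x_m = 157.3178.
Social marginal cost = private MC − MEB = 27.86 + 1.03x.
Set SMC = demand: 27.86 + 1.03x = 242.91 - 0.26x → x* = 166.7054.
The loss is the area between SMC and demand from x* to x_m; with linear curves that's a triangle of height MEB(x_m).
DWL = ½ × 9.3876 × 12.1100 = 56.8419.

DWL = €56.84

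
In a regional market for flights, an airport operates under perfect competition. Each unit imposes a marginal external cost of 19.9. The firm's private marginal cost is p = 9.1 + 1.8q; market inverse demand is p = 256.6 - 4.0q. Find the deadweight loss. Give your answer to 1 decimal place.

DWL = 34.1

Market equilibrium (private): 9.1 + 1.8q = 256.6 - 4.0q → q_m = 42.6724.
Social marginal cost = private MC + MEC = 29.0 + 1.8q.
Set SMC = demand: 29.0 + 1.8q = 256.6 - 4.0q → q* = 39.2414.
The welfare-loss triangle has base |q_m − q*| and height MEC(q_m) (the vertical gap between SMC and demand is zero at q* and MEC at q_m).
DWL = ½ × 3.4310 × 19.9000 = 34.1385.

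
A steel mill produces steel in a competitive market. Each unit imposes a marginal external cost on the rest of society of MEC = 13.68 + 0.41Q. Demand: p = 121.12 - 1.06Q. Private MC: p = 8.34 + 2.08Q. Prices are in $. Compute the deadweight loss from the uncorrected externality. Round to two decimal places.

DWL = $113.65

Market equilibrium (private): 8.34 + 2.08Q = 121.12 - 1.06Q → Q_m = 35.9172.
Social marginal cost = private MC + MEC = 22.02 + 2.49Q.
Set SMC = demand: 22.02 + 2.49Q = 121.12 - 1.06Q → Q* = 27.9155.
The loss is the area between SMC and demand from Q* to Q_m; with linear curves that's a triangle of height MEC(Q_m).
DWL = ½ × 8.0017 × 28.4061 = 113.6485.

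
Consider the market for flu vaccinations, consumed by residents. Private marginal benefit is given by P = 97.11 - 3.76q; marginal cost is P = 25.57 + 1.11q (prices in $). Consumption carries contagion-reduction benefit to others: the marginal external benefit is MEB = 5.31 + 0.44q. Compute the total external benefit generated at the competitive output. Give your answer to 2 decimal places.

$125.48

Market equilibrium (private): 25.57 + 1.11q = 97.11 - 3.76q → q_m = 14.6899.
Total external benefit = ∫₀^{q_m} (5.31 + 0.44q) dq = 5.31×14.6899 + ½×0.44×14.6899² = 125.4779.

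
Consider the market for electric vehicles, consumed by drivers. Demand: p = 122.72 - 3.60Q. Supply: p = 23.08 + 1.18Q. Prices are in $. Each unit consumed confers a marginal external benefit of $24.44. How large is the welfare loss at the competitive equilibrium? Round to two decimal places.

DWL = $62.48

Market equilibrium (private): 23.08 + 1.18Q = 122.72 - 3.60Q → Q_m = 20.8452.
Social marginal benefit = demand + MEB = 147.16 - 3.60Q.
Set SMB = MC: 147.16 - 3.60Q = 23.08 + 1.18Q → Q* = 25.9582.
Between Q* and Q_m the wedge SMB − MC runs linearly from 0 to MEB(Q_m), so the loss is a triangle.
DWL = ½ × 5.1130 × 24.4400 = 62.4809.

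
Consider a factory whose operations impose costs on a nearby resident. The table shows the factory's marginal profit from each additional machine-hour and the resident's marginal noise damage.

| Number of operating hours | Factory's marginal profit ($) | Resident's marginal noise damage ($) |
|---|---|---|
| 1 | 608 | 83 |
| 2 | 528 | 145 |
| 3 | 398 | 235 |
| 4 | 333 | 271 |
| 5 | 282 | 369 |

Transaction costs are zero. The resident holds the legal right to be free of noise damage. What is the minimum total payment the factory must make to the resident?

Efficient level: marginal profit ≥ marginal noise damage through level 4, so k* = 4.
With the resident holding the right, the factory must at least compensate total damage at k*: 83 + 145 + 235 + 271 = 734.

$734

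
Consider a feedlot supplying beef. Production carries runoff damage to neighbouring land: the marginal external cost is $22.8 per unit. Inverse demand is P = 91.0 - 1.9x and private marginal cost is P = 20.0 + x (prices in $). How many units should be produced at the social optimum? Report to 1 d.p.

x* = 16.6

Social marginal cost = private MC + MEC = 42.8 + x.
Set SMC = demand: 42.8 + x = 91.0 - 1.9x → x* = 16.6207.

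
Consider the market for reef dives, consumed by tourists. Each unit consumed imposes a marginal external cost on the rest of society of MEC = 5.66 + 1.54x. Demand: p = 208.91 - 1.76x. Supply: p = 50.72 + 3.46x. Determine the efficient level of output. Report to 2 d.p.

Social marginal benefit = demand − MEC = 203.25 - 3.30x.
Set SMB = MC: 203.25 - 3.30x = 50.72 + 3.46x → x* = 22.5636.

x* = 22.56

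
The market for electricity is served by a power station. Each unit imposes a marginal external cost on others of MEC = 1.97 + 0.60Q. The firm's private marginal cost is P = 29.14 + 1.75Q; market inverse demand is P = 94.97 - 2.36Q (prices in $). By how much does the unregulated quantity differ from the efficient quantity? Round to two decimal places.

2.46 units

Market equilibrium (private): 29.14 + 1.75Q = 94.97 - 2.36Q → Q_m = 16.0170.
Social marginal cost = private MC + MEC = 31.11 + 2.35Q.
Set SMC = demand: 31.11 + 2.35Q = 94.97 - 2.36Q → Q* = 13.5584.
Gap = |16.0170 − 13.5584| = 2.4586.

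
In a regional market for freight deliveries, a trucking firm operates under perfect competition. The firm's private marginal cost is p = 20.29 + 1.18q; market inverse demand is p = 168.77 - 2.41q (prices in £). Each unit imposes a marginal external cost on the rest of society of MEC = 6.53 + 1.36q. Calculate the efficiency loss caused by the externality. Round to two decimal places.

Market equilibrium (private): 20.29 + 1.18q = 168.77 - 2.41q → q_m = 41.3593.
Social marginal cost = private MC + MEC = 26.82 + 2.54q.
Set SMC = demand: 26.82 + 2.54q = 168.77 - 2.41q → q* = 28.6768.
Between q* and q_m the wedge SMC − demand runs linearly from 0 to MEC(q_m), so the loss is a triangle.
DWL = ½ × 12.6825 × 62.7787 = 398.0954.

DWL = £398.10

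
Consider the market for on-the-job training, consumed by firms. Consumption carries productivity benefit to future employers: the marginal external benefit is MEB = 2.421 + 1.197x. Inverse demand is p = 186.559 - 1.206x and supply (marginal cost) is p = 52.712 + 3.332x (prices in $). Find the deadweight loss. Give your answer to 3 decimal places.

Market equilibrium (private): 52.712 + 3.332x = 186.559 - 1.206x → x_m = 29.4947.
Social marginal benefit = demand + MEB = 188.980 - 0.009x.
Set SMB = MC: 188.980 - 0.009x = 52.712 + 3.332x → x* = 40.7866.
Height of the DWL triangle at x_m is SMB(x_m) − MC(x_m) = MEB(x_m) = 37.7262.
DWL = ½ × 11.2919 × 37.7262 = 213.0002.

DWL = $213.000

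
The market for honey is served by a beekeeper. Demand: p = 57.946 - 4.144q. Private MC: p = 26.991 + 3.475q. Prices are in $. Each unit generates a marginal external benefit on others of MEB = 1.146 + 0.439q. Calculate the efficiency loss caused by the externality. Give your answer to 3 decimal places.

DWL = $0.598

Market equilibrium (private): 26.991 + 3.475q = 57.946 - 4.144q → q_m = 4.0629.
Social marginal cost = private MC − MEB = 25.845 + 3.036q.
Set SMC = demand: 25.845 + 3.036q = 57.946 - 4.144q → q* = 4.4709.
Height of the DWL triangle at q_m is demand(q_m) − SMC(q_m) = MEB(q_m) = 2.9296.
DWL = ½ × 0.4080 × 2.9296 = 0.5976.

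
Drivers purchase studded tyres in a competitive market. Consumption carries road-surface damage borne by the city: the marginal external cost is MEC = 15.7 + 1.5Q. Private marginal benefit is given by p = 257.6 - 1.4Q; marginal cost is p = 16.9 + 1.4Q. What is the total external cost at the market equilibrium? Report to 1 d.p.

6892.0

Market equilibrium (private): 16.9 + 1.4Q = 257.6 - 1.4Q → Q_m = 85.9643.
Total external cost = ∫₀^{Q_m} (15.7 + 1.5Q) dQ = 15.7×85.9643 + ½×1.5×85.9643² = 6892.0352.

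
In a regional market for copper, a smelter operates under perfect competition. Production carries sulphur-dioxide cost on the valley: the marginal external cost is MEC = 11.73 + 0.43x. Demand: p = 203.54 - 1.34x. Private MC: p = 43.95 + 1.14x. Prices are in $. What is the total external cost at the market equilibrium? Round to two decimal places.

$1645.16

Market equilibrium (private): 43.95 + 1.14x = 203.54 - 1.34x → x_m = 64.3508.
Total external cost = ∫₀^{x_m} (11.73 + 0.43x) dx = 11.73×64.3508 + ½×0.43×64.3508² = 1645.1554.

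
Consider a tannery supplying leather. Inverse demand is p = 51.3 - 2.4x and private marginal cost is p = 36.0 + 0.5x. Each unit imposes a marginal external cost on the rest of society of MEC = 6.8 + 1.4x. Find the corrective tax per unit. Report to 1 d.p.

tax = 9.6 per unit

Social marginal cost = private MC + MEC = 42.8 + 1.9x.
Set SMC = demand: 42.8 + 1.9x = 51.3 - 2.4x → x* = 1.9767.
The Pigouvian tax equals MEC at x*: 6.8 + 1.4×1.9767 = 9.5674.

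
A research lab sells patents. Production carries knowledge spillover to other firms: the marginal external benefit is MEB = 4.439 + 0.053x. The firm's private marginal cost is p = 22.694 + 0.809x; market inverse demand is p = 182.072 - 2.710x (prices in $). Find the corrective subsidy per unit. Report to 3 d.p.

Social marginal cost = private MC − MEB = 18.255 + 0.756x.
Set SMC = demand: 18.255 + 0.756x = 182.072 - 2.710x → x* = 47.2640.
The Pigouvian subsidy equals MEB at x*: 4.439 + 0.053×47.2640 = 6.9440.

subsidy = $6.944 per unit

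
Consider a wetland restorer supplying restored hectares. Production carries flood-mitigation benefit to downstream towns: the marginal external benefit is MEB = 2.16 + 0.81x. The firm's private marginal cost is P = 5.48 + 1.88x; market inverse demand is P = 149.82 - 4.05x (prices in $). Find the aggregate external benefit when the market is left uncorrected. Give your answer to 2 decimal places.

$292.52

Market equilibrium (private): 5.48 + 1.88x = 149.82 - 4.05x → x_m = 24.3406.
Total external benefit = ∫₀^{x_m} (2.16 + 0.81x) dx = 2.16×24.3406 + ½×0.81×24.3406² = 292.5239.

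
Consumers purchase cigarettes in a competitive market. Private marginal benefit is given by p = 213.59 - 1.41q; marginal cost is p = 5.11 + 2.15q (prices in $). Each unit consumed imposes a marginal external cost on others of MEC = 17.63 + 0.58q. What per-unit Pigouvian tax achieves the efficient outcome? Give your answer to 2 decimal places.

Social marginal benefit = demand − MEC = 195.96 - 1.99q.
Set SMB = MC: 195.96 - 1.99q = 5.11 + 2.15q → q* = 46.0990.
The Pigouvian tax equals MEC at q*: 17.63 + 0.58×46.0990 = 44.3674.

tax = $44.37 per unit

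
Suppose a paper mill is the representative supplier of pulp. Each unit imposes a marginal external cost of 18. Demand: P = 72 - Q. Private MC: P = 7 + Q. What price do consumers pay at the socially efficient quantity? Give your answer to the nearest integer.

Social marginal cost = private MC + MEC = 25 + Q.
Set SMC = demand: 25 + Q = 72 - Q → Q* = 23.5000.
Consumer price on the demand curve at Q*: 72 − 1×23.5000 = 48.5000.

P = 49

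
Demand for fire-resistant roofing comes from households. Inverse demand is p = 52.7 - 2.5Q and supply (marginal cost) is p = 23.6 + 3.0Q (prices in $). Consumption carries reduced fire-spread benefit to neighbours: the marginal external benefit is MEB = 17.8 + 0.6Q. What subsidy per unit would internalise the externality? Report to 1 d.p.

subsidy = $23.5 per unit

Social marginal benefit = demand + MEB = 70.5 - 1.9Q.
Set SMB = MC: 70.5 - 1.9Q = 23.6 + 3.0Q → Q* = 9.5714.
The Pigouvian subsidy equals MEB at Q*: 17.8 + 0.6×9.5714 = 23.5428.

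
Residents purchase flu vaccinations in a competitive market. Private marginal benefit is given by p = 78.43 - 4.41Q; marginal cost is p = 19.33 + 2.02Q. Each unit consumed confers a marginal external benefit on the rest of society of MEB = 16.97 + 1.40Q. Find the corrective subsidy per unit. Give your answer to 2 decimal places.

subsidy = 38.14 per unit

Social marginal benefit = demand + MEB = 95.40 - 3.01Q.
Set SMB = MC: 95.40 - 3.01Q = 19.33 + 2.02Q → Q* = 15.1233.
The Pigouvian subsidy equals MEB at Q*: 16.97 + 1.40×15.1233 = 38.1426.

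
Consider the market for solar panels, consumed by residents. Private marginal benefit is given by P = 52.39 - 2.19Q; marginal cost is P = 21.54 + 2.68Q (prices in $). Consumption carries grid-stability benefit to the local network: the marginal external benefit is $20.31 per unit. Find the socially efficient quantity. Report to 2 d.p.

Q* = 10.51

Social marginal benefit = demand + MEB = 72.70 - 2.19Q.
Set SMB = MC: 72.70 - 2.19Q = 21.54 + 2.68Q → Q* = 10.5051.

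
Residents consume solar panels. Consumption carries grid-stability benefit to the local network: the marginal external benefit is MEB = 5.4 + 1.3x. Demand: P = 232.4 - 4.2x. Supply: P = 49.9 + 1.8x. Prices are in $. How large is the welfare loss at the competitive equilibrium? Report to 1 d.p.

Market equilibrium (private): 49.9 + 1.8x = 232.4 - 4.2x → x_m = 30.4167.
Social marginal benefit = demand + MEB = 237.8 - 2.9x.
Set SMB = MC: 237.8 - 2.9x = 49.9 + 1.8x → x* = 39.9787.
Height of the DWL triangle at x_m is SMB(x_m) − MC(x_m) = MEB(x_m) = 44.9417.
DWL = ½ × 9.5620 × 44.9417 = 214.8663.

DWL = $214.9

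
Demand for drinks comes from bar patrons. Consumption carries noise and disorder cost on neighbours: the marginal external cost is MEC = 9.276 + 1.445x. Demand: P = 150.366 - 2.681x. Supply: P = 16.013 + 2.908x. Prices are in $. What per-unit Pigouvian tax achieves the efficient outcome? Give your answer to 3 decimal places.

Social marginal benefit = demand − MEC = 141.090 - 4.126x.
Set SMB = MC: 141.090 - 4.126x = 16.013 + 2.908x → x* = 17.7818.
The Pigouvian tax equals MEC at x*: 9.276 + 1.445×17.7818 = 34.9707.

tax = $34.971 per unit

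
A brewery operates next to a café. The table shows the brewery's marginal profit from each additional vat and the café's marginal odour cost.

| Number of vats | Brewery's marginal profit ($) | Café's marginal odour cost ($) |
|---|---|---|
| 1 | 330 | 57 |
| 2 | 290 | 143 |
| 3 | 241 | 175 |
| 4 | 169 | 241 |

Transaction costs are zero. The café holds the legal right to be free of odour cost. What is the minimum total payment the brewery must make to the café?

Efficient level: marginal profit ≥ marginal odour cost through level 3, so k* = 3.
With the café holding the right, the brewery must at least compensate total damage at k*: 57 + 143 + 175 = 375.

$375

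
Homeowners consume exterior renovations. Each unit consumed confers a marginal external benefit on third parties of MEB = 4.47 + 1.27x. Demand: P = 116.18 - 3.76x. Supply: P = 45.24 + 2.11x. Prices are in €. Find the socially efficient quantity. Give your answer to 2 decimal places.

x* = 16.39

Social marginal benefit = demand + MEB = 120.65 - 2.49x.
Set SMB = MC: 120.65 - 2.49x = 45.24 + 2.11x → x* = 16.3935.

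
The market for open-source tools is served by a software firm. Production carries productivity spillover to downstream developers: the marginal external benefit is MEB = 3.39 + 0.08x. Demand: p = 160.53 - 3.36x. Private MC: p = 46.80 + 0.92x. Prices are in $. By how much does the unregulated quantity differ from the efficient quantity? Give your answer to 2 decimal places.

1.31 units

Market equilibrium (private): 46.80 + 0.92x = 160.53 - 3.36x → x_m = 26.5724.
Social marginal cost = private MC − MEB = 43.41 + 0.84x.
Set SMC = demand: 43.41 + 0.84x = 160.53 - 3.36x → x* = 27.8857.
Gap = |26.5724 − 27.8857| = 1.3133.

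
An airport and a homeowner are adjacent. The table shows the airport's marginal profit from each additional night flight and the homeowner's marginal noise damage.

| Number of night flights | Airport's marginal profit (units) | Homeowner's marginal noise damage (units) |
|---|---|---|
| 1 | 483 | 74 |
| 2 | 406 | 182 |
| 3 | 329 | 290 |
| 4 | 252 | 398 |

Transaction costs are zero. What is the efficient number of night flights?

Bargaining reaches the level where marginal profit last exceeds marginal noise damage.
That holds through level 3 (329 ≥ 290) but not at 4 (252 < 398).

3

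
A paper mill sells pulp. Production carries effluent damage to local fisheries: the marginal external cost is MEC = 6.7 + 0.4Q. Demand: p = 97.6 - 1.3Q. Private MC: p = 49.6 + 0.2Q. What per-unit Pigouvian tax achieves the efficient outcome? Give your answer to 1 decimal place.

tax = 15.4 per unit

Social marginal cost = private MC + MEC = 56.3 + 0.6Q.
Set SMC = demand: 56.3 + 0.6Q = 97.6 - 1.3Q → Q* = 21.7368.
The Pigouvian tax equals MEC at Q*: 6.7 + 0.4×21.7368 = 15.3947.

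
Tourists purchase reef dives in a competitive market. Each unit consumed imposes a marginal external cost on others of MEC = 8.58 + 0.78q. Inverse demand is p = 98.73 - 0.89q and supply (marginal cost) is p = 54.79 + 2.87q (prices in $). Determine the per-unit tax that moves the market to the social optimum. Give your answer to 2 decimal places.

Social marginal benefit = demand − MEC = 90.15 - 1.67q.
Set SMB = MC: 90.15 - 1.67q = 54.79 + 2.87q → q* = 7.7885.
The Pigouvian tax equals MEC at q*: 8.58 + 0.78×7.7885 = 14.6550.

tax = $14.66 per unit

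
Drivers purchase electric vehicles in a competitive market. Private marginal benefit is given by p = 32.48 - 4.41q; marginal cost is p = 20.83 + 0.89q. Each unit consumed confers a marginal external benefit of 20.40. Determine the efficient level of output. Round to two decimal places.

q* = 6.05

Social marginal benefit = demand + MEB = 52.88 - 4.41q.
Set SMB = MC: 52.88 - 4.41q = 20.83 + 0.89q → q* = 6.0472.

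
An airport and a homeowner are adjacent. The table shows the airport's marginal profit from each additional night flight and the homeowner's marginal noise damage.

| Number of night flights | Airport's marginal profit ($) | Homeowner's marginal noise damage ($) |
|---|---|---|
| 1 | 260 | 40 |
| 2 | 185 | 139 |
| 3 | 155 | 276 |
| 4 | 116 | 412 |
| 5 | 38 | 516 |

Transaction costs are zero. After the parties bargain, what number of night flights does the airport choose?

Bargaining reaches the level where marginal profit last exceeds marginal noise damage.
That holds through level 2 (185 ≥ 139) but not at 3 (155 < 276).

2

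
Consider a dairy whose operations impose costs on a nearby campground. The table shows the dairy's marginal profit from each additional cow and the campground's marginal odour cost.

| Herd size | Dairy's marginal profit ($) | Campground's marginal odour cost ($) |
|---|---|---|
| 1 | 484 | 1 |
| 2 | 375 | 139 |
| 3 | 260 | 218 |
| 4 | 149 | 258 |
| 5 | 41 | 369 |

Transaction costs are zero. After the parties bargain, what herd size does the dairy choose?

Bargaining reaches the level where marginal profit last exceeds marginal odour cost.
That holds through level 3 (260 ≥ 218) but not at 4 (149 < 258).

3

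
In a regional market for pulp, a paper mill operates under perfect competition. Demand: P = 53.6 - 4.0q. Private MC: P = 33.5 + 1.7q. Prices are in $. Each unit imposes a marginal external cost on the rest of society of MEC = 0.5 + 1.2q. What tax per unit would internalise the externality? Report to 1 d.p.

Social marginal cost = private MC + MEC = 34.0 + 2.9q.
Set SMC = demand: 34.0 + 2.9q = 53.6 - 4.0q → q* = 2.8406.
The Pigouvian tax equals MEC at q*: 0.5 + 1.2×2.8406 = 3.9087.

tax = $3.9 per unit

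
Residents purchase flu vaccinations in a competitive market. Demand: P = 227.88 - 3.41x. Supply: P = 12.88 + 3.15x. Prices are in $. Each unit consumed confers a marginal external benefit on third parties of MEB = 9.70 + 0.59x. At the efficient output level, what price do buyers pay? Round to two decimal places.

P = $99.53

Social marginal benefit = demand + MEB = 237.58 - 2.82x.
Set SMB = MC: 237.58 - 2.82x = 12.88 + 3.15x → x* = 37.6382.
Consumer price on the demand curve at x*: 227.88 − 3.41×37.6382 = 99.5337.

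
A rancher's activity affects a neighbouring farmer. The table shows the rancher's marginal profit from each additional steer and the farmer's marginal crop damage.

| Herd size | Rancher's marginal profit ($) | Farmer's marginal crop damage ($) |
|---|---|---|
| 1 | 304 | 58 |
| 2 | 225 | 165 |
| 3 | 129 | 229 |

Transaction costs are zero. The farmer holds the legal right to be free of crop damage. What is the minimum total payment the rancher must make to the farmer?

$223

Efficient level: marginal profit ≥ marginal crop damage through level 2, so k* = 2.
With the farmer holding the right, the rancher must at least compensate total damage at k*: 58 + 165 = 223.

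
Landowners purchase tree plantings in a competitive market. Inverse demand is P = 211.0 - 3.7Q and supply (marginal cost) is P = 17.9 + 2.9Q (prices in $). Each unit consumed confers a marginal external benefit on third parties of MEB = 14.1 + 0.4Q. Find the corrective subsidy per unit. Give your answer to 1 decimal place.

subsidy = $27.5 per unit

Social marginal benefit = demand + MEB = 225.1 - 3.3Q.
Set SMB = MC: 225.1 - 3.3Q = 17.9 + 2.9Q → Q* = 33.4194.
The Pigouvian subsidy equals MEB at Q*: 14.1 + 0.4×33.4194 = 27.4678.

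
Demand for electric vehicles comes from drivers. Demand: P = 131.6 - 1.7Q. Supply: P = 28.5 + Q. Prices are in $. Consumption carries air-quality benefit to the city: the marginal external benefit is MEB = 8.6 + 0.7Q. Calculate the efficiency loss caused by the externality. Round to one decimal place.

DWL = $312.0

Market equilibrium (private): 28.5 + Q = 131.6 - 1.7Q → Q_m = 38.1852.
Social marginal benefit = demand + MEB = 140.2 - Q.
Set SMB = MC: 140.2 - Q = 28.5 + Q → Q* = 55.8500.
The loss is the area between SMB and MC from Q* to Q_m; with linear curves that's a triangle of height MEB(Q_m).
DWL = ½ × 17.6648 × 35.3296 = 312.0452.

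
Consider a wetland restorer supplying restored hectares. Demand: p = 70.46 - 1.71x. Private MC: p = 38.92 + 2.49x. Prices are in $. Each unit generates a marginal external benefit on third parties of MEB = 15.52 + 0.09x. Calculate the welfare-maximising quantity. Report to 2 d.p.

Social marginal cost = private MC − MEB = 23.40 + 2.40x.
Set SMC = demand: 23.40 + 2.40x = 70.46 - 1.71x → x* = 11.4501.

x* = 11.45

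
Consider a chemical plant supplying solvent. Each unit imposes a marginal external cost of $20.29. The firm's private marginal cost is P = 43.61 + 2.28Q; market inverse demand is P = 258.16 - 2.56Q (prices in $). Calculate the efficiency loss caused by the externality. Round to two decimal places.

DWL = $42.53

Market equilibrium (private): 43.61 + 2.28Q = 258.16 - 2.56Q → Q_m = 44.3285.
Social marginal cost = private MC + MEC = 63.90 + 2.28Q.
Set SMC = demand: 63.90 + 2.28Q = 258.16 - 2.56Q → Q* = 40.1364.
Between Q* and Q_m the wedge SMC − demand runs linearly from 0 to MEC(Q_m), so the loss is a triangle.
DWL = ½ × 4.1921 × 20.2900 = 42.5289.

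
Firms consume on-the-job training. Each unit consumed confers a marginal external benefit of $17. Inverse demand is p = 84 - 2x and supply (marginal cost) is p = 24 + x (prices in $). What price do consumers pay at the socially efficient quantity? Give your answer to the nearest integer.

Social marginal benefit = demand + MEB = 101 - 2x.
Set SMB = MC: 101 - 2x = 24 + x → x* = 25.6667.
Consumer price on the demand curve at x*: 84 − 2×25.6667 = 32.6666.

P = $33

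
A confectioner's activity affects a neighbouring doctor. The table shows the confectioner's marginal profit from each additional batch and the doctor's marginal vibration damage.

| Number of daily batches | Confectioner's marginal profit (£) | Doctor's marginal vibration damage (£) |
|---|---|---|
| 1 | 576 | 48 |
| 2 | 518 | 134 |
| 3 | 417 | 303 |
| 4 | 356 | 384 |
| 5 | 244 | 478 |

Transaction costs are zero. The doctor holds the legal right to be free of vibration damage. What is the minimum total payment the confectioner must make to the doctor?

Efficient level: marginal profit ≥ marginal vibration damage through level 3, so k* = 3.
With the doctor holding the right, the confectioner must at least compensate total damage at k*: 48 + 134 + 303 = 485.

£485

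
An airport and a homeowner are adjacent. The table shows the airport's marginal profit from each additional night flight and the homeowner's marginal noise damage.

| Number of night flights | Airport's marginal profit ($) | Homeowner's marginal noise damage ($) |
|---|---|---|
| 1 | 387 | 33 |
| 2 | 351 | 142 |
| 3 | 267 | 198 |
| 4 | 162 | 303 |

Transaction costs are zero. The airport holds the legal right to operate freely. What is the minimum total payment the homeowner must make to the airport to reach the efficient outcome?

$162

Left alone the airport would choose level 4 (marginal profit stays positive).
Efficient level: k* = 3 (marginal profit ≥ marginal noise damage through 3).
The homeowner must at least cover the airport's forgone profit from cutting 4→3: 162 = 162.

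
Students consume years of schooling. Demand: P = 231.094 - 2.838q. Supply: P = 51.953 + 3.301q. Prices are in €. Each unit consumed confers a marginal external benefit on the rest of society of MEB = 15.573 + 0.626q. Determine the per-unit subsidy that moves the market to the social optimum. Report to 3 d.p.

Social marginal benefit = demand + MEB = 246.667 - 2.212q.
Set SMB = MC: 246.667 - 2.212q = 51.953 + 3.301q → q* = 35.3191.
The Pigouvian subsidy equals MEB at q*: 15.573 + 0.626×35.3191 = 37.6828.

subsidy = €37.683 per unit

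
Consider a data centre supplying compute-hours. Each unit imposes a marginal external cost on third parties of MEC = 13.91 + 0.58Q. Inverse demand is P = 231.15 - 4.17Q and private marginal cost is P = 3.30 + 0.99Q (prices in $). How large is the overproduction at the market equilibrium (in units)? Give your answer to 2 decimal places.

Market equilibrium (private): 3.30 + 0.99Q = 231.15 - 4.17Q → Q_m = 44.1570.
Social marginal cost = private MC + MEC = 17.21 + 1.57Q.
Set SMC = demand: 17.21 + 1.57Q = 231.15 - 4.17Q → Q* = 37.2718.
Gap = |44.1570 − 37.2718| = 6.8852.

6.89 units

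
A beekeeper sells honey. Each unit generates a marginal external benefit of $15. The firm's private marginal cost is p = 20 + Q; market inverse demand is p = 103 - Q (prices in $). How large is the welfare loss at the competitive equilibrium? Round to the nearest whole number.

Market equilibrium (private): 20 + Q = 103 - Q → Q_m = 41.5000.
Social marginal cost = private MC − MEB = 5 + Q.
Set SMC = demand: 5 + Q = 103 - Q → Q* = 49.0000.
The loss is the area between SMC and demand from Q* to Q_m; with linear curves that's a triangle of height MEB(Q_m).
DWL = ½ × 7.5000 × 15.0000 = 56.2500.

DWL = $56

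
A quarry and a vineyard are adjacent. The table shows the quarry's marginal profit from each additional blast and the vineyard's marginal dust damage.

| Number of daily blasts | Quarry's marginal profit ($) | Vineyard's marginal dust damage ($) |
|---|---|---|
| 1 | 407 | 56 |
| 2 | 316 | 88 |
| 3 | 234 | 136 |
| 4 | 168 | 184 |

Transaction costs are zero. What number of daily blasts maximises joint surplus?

Bargaining reaches the level where marginal profit last exceeds marginal dust damage.
That holds through level 3 (234 ≥ 136) but not at 4 (168 < 184).

3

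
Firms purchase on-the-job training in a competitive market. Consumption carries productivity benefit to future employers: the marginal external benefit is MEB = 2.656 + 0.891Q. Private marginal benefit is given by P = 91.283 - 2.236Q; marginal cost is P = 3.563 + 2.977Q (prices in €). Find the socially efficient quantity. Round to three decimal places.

Social marginal benefit = demand + MEB = 93.939 - 1.345Q.
Set SMB = MC: 93.939 - 1.345Q = 3.563 + 2.977Q → Q* = 20.9107.

Q* = 20.911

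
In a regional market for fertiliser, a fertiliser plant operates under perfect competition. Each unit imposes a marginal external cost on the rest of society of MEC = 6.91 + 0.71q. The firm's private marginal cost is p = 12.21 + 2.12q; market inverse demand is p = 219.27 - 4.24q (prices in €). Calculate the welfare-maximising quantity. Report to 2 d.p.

q* = 28.31

Social marginal cost = private MC + MEC = 19.12 + 2.83q.
Set SMC = demand: 19.12 + 2.83q = 219.27 - 4.24q → q* = 28.3098.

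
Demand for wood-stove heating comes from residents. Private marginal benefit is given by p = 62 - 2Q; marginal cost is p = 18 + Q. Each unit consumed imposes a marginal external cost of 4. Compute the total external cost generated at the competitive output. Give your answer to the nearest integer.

59

Market equilibrium (private): 18 + Q = 62 - 2Q → Q_m = 14.6667.
Total external cost = MEC × Q_m = 4 × 14.6667 = 58.6668.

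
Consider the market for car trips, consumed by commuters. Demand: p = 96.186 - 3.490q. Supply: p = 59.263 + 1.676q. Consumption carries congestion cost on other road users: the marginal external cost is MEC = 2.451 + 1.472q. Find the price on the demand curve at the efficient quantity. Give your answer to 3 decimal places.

P = 78.062

Social marginal benefit = demand − MEC = 93.735 - 4.962q.
Set SMB = MC: 93.735 - 4.962q = 59.263 + 1.676q → q* = 5.1931.
Consumer price on the demand curve at q*: 96.186 − 3.490×5.1931 = 78.0621.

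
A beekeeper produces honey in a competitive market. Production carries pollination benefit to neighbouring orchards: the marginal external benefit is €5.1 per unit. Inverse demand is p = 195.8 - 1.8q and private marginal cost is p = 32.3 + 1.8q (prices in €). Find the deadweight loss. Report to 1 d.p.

DWL = €3.6

Market equilibrium (private): 32.3 + 1.8q = 195.8 - 1.8q → q_m = 45.4167.
Social marginal cost = private MC − MEB = 27.2 + 1.8q.
Set SMC = demand: 27.2 + 1.8q = 195.8 - 1.8q → q* = 46.8333.
Between q* and q_m the wedge demand − SMC runs linearly from 0 to MEB(q_m), so the loss is a triangle.
DWL = ½ × 1.4166 × 5.1000 = 3.6123.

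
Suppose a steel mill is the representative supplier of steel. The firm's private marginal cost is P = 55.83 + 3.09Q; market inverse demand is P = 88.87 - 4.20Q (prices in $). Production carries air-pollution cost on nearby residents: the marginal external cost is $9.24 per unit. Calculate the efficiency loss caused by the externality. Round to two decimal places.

Market equilibrium (private): 55.83 + 3.09Q = 88.87 - 4.20Q → Q_m = 4.5322.
Social marginal cost = private MC + MEC = 65.07 + 3.09Q.
Set SMC = demand: 65.07 + 3.09Q = 88.87 - 4.20Q → Q* = 3.2647.
The loss is the area between SMC and demand from Q* to Q_m; with linear curves that's a triangle of height MEC(Q_m).
DWL = ½ × 1.2675 × 9.2400 = 5.8559.

DWL = $5.86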